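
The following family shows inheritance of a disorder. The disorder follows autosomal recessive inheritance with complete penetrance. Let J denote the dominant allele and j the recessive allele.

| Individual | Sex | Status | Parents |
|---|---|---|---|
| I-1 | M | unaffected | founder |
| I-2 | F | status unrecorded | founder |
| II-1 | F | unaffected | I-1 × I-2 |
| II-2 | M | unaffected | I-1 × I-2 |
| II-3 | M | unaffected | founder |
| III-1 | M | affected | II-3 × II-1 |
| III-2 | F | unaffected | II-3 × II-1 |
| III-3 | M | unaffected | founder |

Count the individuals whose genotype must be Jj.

2

Obligate heterozygotes: II-1 is unaffected so carries J and passed j to III-1 (jj), so II-1 is Jj; II-3 is unaffected so carries J and passed j to III-1 (jj), so II-3 is Jj.
Every other individual is either homozygous by phenotype or has at least one consistent homozygous assignment, so the count is 2.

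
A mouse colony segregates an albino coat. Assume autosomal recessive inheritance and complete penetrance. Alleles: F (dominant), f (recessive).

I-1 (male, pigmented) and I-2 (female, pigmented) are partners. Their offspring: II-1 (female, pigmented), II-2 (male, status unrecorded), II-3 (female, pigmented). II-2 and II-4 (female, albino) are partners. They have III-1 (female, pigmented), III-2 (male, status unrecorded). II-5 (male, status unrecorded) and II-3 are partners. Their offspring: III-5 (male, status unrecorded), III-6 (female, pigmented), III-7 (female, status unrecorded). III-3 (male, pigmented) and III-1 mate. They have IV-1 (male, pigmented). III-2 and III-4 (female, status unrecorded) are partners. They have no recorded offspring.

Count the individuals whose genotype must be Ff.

Obligate heterozygotes: III-1 is pigmented so carries F and received f from II-4 (ff), so III-1 is Ff.
Every other individual is either homozygous by phenotype or has at least one consistent homozygous assignment, so the count is 1.

1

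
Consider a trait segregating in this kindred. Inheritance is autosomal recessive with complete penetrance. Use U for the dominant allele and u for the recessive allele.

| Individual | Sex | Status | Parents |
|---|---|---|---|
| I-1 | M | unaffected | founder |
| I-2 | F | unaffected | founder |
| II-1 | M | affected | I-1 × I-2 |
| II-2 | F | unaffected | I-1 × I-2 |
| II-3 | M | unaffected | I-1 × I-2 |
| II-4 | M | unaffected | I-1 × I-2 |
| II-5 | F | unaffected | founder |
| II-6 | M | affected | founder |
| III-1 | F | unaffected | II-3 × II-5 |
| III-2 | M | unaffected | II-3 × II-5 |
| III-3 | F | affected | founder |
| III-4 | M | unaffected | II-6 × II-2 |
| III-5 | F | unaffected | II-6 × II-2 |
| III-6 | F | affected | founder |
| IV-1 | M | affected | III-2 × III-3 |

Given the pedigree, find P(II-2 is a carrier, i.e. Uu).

I-1 is unaffected so carries U and passed u to II-1 (uu), so I-1 is Uu.
I-2 is unaffected so carries U and passed u to II-1 (uu), so I-2 is Uu.
Their cross gives offspring ratios 1/4 UU : 1/2 Uu : 1/4 uu. Conditioning on II-2 being unaffected, P(Uu) = 1/2 / 3/4 = 2/3 before taking II-2's own offspring into account.
II-6 is affected, so II-6 is uu.
Now use II-2's offspring. Probability of each recorded status — unaffected son III-4: 1/2 if II-2 is Uu, 1 if UU; unaffected daughter III-5: 1/2 if II-2 is Uu, 1 if UU.
Bayes: P(Uu) = 2/3·1/4 / (2/3·1/4 + 1/3·1) = 1/3.

1/3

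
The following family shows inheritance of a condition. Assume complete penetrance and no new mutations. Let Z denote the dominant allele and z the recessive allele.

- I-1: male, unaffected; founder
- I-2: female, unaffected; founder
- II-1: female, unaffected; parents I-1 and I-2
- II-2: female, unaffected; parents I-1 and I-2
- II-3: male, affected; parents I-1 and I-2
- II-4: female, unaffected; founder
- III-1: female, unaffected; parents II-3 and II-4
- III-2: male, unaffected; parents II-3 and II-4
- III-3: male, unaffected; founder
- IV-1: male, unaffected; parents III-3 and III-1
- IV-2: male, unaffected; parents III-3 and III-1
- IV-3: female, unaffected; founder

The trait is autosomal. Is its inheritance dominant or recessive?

recessive

I-1 and I-2 are both unaffected yet have an affected child II-3. Under dominance, an affected child requires at least one affected parent, so the trait cannot be dominant.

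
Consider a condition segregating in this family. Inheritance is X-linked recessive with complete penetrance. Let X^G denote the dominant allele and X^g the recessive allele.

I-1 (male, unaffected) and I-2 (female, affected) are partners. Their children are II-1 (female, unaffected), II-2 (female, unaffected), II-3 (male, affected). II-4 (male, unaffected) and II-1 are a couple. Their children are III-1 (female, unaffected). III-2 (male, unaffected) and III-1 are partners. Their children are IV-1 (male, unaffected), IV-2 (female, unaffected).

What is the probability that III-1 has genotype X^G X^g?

II-4 is unaffected, so II-4 is X^G Y.
II-1 is unaffected so carries G and received g from I-2 (X^g X^g), so II-1 is X^G X^g.
Their cross gives offspring ratios 1/2 X^G X^G : 1/2 X^G X^g. Conditioning on III-1 being unaffected, P(X^G X^g) = 1/2 / 1 = 1/2 before taking III-1's own offspring into account.
III-2 is unaffected, so III-2 is X^G Y.
Now use III-1's offspring. Probability of each recorded status — unaffected son IV-1: 1/2 if III-1 is X^G X^g, 1 if X^G X^G. (IV-2: equally likely either way, so uninformative.)
Bayes: P(X^G X^g) = 1/2·1/2 / (1/2·1/2 + 1/2·1) = 1/3.

1/3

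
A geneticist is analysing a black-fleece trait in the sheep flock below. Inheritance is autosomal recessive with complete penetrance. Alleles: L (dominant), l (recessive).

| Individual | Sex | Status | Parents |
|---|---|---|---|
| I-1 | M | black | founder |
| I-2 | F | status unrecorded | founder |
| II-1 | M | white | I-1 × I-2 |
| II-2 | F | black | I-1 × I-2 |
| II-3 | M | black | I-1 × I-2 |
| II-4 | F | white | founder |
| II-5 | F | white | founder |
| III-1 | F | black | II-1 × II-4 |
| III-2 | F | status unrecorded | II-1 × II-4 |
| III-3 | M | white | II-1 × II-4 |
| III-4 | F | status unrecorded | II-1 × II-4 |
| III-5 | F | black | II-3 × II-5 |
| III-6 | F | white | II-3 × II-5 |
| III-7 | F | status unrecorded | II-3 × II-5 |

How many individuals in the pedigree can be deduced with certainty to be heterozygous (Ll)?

5

Obligate heterozygotes: I-2 passed L to II-1 (Ll, whose l came from I-1) and passed l to II-2 (ll), so I-2 is Ll; II-1 is white so carries L and received l from I-1 (ll), so II-1 is Ll; II-4 is white so carries L and passed l to III-1 (ll), so II-4 is Ll; II-5 is white so carries L and passed l to III-5 (ll), so II-5 is Ll; III-6 is white so carries L and received l from II-3 (ll), so III-6 is Ll.
Every other individual is either homozygous by phenotype or has at least one consistent homozygous assignment, so the count is 5.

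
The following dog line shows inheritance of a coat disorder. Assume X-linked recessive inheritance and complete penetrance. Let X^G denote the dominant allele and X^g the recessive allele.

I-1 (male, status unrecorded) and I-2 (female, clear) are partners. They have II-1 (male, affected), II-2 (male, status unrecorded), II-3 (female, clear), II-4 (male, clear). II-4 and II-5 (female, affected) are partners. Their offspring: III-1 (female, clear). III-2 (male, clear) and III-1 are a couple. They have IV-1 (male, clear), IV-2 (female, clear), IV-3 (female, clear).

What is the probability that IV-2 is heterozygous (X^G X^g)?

III-2 is clear, so III-2 is X^G Y.
III-1 is clear so carries G and received g from II-5 (X^g X^g), so III-1 is X^G X^g.
Their cross gives offspring ratios 1/2 X^G X^G : 1/2 X^G X^g. Conditioning on IV-2 being clear, P(X^G X^g) = 1/2 / 1 = 1/2.

1/2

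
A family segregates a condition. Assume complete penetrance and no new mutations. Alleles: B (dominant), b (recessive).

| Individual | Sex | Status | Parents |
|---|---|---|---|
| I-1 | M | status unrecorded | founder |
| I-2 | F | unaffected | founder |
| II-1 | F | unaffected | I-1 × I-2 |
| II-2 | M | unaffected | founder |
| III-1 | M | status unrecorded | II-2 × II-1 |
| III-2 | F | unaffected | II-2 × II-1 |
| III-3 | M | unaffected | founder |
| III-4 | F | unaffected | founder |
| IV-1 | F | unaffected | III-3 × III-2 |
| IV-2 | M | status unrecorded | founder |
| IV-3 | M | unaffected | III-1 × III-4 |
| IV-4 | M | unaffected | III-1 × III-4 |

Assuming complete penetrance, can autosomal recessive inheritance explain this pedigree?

A consistent assignment under autosomal recessive exists: I-1 BB, I-2 BB, II-1 BB, II-2 BB, III-1 BB, III-2 BB, III-3 BB, III-4 BB, IV-1 BB, IV-2 BB, IV-3 BB, IV-4 BB.
In this assignment every recorded phenotype matches its genotype and every non-founder's genotype is obtainable from its parents' genotypes, so the pedigree is consistent.

Yes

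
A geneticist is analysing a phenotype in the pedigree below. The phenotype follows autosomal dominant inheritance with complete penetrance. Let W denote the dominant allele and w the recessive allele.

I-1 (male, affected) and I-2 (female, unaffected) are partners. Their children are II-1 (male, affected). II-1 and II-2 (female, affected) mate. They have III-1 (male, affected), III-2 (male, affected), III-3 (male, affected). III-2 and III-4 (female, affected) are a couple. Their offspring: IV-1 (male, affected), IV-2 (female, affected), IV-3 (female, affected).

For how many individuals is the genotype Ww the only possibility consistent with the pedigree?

1

Obligate heterozygotes: II-1 is affected so carries W and received w from I-2 (ww), so II-1 is Ww.
Every other individual is either homozygous by phenotype or has at least one consistent homozygous assignment, so the count is 1.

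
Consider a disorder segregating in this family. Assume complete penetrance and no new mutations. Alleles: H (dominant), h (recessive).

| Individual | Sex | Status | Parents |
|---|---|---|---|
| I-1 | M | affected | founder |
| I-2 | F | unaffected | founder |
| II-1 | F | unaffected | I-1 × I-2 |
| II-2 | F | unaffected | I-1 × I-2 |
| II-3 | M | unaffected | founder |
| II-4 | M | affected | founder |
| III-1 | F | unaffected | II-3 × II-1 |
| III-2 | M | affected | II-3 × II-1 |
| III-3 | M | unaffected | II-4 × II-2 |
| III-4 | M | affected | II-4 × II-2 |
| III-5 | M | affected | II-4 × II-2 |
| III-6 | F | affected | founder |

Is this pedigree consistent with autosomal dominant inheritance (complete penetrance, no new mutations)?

No

Under autosomal dominant, III-2 (affected, male) cannot arise from II-3 (unaffected) × II-1 (unaffected).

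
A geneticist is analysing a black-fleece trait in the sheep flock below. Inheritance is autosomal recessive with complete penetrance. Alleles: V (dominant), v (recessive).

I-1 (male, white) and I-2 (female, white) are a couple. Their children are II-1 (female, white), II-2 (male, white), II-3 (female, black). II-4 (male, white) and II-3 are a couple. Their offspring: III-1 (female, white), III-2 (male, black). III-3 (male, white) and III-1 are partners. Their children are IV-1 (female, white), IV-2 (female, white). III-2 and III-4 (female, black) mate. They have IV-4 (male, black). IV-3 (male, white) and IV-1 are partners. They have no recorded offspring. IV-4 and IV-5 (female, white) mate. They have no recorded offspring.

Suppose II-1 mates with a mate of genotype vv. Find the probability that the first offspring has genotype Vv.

2/3

I-1 is white so carries V and passed v to II-3 (vv), so I-1 is Vv.
I-2 is white so carries V and passed v to II-3 (vv), so I-2 is Vv.
II-1 is a white offspring of I-1 (Vv) × I-2 (Vv), whose cross gives 1/4 VV : 1/2 Vv : 1/4 vv; conditioning on being white, II-1 is VV with probability 1/3, Vv with probability 2/3.
Summing over parental genotype combinations, P(offspring has genotype Vv) = 1/3·1 + 2/3·1/2 = 2/3.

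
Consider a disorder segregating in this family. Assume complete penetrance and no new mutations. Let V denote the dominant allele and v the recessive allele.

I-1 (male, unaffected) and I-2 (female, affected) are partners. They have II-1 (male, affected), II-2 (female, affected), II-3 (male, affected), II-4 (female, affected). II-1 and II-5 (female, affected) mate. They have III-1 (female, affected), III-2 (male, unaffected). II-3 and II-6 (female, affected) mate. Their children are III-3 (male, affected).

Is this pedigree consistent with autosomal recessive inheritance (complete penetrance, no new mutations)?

Under autosomal recessive, III-2 (unaffected, male) cannot arise from II-1 (affected) × II-5 (affected).

No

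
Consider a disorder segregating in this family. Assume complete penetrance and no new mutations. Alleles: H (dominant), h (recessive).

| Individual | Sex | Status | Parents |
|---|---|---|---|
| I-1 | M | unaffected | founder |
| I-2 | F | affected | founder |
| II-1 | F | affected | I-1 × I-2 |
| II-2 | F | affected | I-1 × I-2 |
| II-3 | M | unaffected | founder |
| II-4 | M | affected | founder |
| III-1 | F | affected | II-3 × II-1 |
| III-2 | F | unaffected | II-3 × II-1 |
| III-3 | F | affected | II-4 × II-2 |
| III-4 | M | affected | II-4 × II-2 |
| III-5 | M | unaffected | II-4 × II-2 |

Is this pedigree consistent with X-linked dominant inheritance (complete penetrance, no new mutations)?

A consistent assignment under X-linked dominant exists: I-1 X^h Y, I-2 X^H X^H, II-1 X^H X^h, II-2 X^H X^h, II-3 X^h Y, II-4 X^H Y, III-1 X^H X^h, III-2 X^h X^h, III-3 X^H X^H, III-4 X^H Y, III-5 X^h Y.
In this assignment every recorded phenotype matches its genotype and every non-founder's genotype is obtainable from its parents' genotypes, so the pedigree is consistent.

Yes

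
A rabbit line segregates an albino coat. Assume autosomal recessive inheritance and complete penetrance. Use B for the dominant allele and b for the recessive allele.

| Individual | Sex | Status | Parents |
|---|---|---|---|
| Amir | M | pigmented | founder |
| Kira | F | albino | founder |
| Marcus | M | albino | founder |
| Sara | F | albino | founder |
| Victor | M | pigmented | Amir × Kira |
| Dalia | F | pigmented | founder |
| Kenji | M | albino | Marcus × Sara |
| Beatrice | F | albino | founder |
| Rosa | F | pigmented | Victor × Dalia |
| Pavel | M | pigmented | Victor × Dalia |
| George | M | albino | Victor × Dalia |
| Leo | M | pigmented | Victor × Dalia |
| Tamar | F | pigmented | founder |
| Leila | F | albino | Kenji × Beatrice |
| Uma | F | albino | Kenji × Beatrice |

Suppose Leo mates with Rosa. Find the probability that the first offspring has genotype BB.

Victor is pigmented so carries B and received b from Kira (bb), so Victor is Bb.
Dalia is pigmented so carries B and passed b to George (bb), so Dalia is Bb.
Leo is a pigmented offspring of Victor (Bb) × Dalia (Bb), whose cross gives 1/4 BB : 1/2 Bb : 1/4 bb; conditioning on being pigmented, Leo is BB with probability 1/3, Bb with probability 2/3.
Rosa is a pigmented offspring of Victor (Bb) × Dalia (Bb), whose cross gives 1/4 BB : 1/2 Bb : 1/4 bb; conditioning on being pigmented, Rosa is BB with probability 1/3, Bb with probability 2/3.
Summing over parental genotype combinations, P(offspring has genotype BB) = 1/9·1 + 2/9·1/2 + 2/9·1/2 + 4/9·1/4 = 4/9.

4/9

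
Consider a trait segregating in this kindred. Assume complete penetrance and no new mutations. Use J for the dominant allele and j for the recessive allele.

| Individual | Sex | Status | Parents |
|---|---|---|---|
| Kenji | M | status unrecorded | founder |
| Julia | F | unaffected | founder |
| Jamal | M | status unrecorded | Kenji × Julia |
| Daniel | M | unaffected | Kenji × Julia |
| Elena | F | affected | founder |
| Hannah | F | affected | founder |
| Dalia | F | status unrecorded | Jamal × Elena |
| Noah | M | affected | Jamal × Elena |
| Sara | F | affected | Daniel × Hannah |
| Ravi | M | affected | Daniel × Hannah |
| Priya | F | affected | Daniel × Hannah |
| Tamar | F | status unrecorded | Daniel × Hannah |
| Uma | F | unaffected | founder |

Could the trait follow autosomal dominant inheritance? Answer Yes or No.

A consistent assignment under autosomal dominant exists: Kenji Jj, Julia jj, Jamal Jj, Daniel jj, Elena JJ, Hannah JJ, Dalia JJ, Noah JJ, Sara Jj, Ravi Jj, Priya Jj, Tamar Jj, Uma jj.
In this assignment every recorded phenotype matches its genotype and every non-founder's genotype is obtainable from its parents' genotypes, so the pedigree is consistent.

Yes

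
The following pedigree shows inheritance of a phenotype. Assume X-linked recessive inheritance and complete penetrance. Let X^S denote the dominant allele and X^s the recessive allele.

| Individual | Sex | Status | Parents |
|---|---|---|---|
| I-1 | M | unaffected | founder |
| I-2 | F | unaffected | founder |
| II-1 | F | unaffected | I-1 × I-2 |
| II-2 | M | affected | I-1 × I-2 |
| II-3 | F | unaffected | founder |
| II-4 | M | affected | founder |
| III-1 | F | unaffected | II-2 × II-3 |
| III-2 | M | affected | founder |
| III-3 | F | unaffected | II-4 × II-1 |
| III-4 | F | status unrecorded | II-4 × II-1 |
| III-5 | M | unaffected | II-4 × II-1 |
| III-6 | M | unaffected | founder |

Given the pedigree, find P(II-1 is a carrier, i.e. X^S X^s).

1/5

I-1 is unaffected, so I-1 is X^S Y.
I-2 is unaffected so carries S and passed s to II-2 (X^s Y), so I-2 is X^S X^s.
Their cross gives offspring ratios 1/2 X^S X^S : 1/2 X^S X^s. Conditioning on II-1 being unaffected, P(X^S X^s) = 1/2 / 1 = 1/2 before taking II-1's own offspring into account.
II-4 is affected, so II-4 is X^s Y.
Now use II-1's offspring. Probability of each recorded status — unaffected daughter III-3: 1/2 if II-1 is X^S X^s, 1 if X^S X^S; unaffected son III-5: 1/2 if II-1 is X^S X^s, 1 if X^S X^S. (III-4: equally likely either way, so uninformative.)
Bayes: P(X^S X^s) = 1/2·1/4 / (1/2·1/4 + 1/2·1) = 1/5.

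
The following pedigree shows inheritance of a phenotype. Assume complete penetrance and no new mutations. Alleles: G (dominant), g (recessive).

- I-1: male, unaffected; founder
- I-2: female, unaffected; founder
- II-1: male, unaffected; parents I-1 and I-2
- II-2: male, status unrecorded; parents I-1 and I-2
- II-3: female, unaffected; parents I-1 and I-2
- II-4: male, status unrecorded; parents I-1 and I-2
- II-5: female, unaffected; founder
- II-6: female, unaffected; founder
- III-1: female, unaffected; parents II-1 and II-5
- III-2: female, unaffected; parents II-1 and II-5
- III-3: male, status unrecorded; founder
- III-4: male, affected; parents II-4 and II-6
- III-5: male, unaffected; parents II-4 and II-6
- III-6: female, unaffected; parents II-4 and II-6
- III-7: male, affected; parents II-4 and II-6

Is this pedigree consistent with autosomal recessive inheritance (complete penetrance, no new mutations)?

A consistent assignment under autosomal recessive exists: I-1 GG, I-2 Gg, II-1 GG, II-2 GG, II-3 GG, II-4 Gg, II-5 GG, II-6 Gg, III-1 GG, III-2 GG, III-3 GG, III-4 gg, III-5 GG, III-6 GG, III-7 gg.
In this assignment every recorded phenotype matches its genotype and every non-founder's genotype is obtainable from its parents' genotypes, so the pedigree is consistent.

Yes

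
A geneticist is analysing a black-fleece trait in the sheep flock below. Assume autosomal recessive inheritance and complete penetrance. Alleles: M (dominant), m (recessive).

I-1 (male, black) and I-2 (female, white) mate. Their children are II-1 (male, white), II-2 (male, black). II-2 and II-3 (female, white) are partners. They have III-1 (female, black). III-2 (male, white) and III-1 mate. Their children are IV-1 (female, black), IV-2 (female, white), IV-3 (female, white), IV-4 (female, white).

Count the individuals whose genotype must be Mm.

7

Obligate heterozygotes: I-2 is white so carries M and passed m to II-2 (mm), so I-2 is Mm; II-1 is white so carries M and received m from I-1 (mm), so II-1 is Mm; II-3 is white so carries M and passed m to III-1 (mm), so II-3 is Mm; III-2 is white so carries M and passed m to IV-1 (mm), so III-2 is Mm; IV-2 is white so carries M and received m from III-1 (mm), so IV-2 is Mm; IV-3 is white so carries M and received m from III-1 (mm), so IV-3 is Mm; IV-4 is white so carries M and received m from III-1 (mm), so IV-4 is Mm.
Every other individual is either homozygous by phenotype or has at least one consistent homozygous assignment, so the count is 7.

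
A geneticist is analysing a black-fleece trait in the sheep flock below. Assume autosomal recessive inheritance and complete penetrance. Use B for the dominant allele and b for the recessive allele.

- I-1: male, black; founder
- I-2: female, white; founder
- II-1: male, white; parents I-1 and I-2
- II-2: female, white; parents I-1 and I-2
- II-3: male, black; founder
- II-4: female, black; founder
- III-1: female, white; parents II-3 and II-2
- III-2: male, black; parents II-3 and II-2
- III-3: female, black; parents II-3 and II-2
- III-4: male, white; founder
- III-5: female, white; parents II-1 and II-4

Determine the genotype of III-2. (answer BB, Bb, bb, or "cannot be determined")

bb

III-2 is black, so III-2 is bb.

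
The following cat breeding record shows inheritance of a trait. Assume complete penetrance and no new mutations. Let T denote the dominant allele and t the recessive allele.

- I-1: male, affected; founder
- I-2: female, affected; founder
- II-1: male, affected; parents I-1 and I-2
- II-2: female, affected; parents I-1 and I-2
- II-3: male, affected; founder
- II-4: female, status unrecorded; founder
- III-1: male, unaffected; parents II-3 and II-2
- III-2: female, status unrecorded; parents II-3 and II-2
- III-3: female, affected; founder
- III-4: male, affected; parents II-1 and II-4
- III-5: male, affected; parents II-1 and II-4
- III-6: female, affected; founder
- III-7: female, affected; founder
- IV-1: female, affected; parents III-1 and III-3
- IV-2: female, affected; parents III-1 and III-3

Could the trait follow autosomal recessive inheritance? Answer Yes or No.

No

Under autosomal recessive, III-1 (unaffected, male) cannot arise from II-3 (affected) × II-2 (affected).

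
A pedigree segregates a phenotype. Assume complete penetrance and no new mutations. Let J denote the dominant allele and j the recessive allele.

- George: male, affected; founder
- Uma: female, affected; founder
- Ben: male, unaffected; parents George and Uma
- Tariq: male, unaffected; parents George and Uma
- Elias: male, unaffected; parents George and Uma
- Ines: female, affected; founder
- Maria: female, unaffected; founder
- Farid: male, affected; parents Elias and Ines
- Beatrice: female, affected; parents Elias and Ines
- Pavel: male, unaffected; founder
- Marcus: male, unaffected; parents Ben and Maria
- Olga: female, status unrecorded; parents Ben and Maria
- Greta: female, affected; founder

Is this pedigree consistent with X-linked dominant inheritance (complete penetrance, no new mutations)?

Yes

A consistent assignment under X-linked dominant exists: George X^J Y, Uma X^J X^j, Ben X^j Y, Tariq X^j Y, Elias X^j Y, Ines X^J X^J, Maria X^j X^j, Farid X^J Y, Beatrice X^J X^j, Pavel X^j Y, Marcus X^j Y, Olga X^j X^j, Greta X^J X^J.
In this assignment every recorded phenotype matches its genotype and every non-founder's genotype is obtainable from its parents' genotypes, so the pedigree is consistent.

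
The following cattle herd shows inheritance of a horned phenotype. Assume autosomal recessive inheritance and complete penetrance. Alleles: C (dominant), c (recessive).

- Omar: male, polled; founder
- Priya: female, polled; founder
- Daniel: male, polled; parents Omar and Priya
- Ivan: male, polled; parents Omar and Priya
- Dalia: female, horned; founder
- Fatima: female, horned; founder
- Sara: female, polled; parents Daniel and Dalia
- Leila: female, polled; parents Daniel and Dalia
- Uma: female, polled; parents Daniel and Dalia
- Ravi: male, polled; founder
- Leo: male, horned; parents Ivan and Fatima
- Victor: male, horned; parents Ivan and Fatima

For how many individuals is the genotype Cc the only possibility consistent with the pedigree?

Obligate heterozygotes: Ivan is polled so carries C and passed c to Leo (cc), so Ivan is Cc; Sara is polled so carries C and received c from Dalia (cc), so Sara is Cc; Leila is polled so carries C and received c from Dalia (cc), so Leila is Cc; Uma is polled so carries C and received c from Dalia (cc), so Uma is Cc.
Every other individual is either homozygous by phenotype or has at least one consistent homozygous assignment, so the count is 4.

4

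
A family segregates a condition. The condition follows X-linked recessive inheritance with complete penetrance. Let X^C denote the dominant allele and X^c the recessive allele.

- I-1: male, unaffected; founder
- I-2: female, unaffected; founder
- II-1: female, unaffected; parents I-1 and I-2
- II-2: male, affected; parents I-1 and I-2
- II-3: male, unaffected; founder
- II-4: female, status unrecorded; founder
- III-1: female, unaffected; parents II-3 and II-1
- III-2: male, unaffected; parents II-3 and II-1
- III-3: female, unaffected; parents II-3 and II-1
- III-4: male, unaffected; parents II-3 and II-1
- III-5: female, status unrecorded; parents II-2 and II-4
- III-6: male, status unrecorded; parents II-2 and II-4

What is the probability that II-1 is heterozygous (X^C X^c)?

I-1 is unaffected, so I-1 is X^C Y.
I-2 is unaffected so carries C and passed c to II-2 (X^c Y), so I-2 is X^C X^c.
Their cross gives offspring ratios 1/2 X^C X^C : 1/2 X^C X^c. Conditioning on II-1 being unaffected, P(X^C X^c) = 1/2 / 1 = 1/2 before taking II-1's own offspring into account.
II-3 is unaffected, so II-3 is X^C Y.
Now use II-1's offspring. Probability of each recorded status — unaffected son III-2: 1/2 if II-1 is X^C X^c, 1 if X^C X^C; unaffected son III-4: 1/2 if II-1 is X^C X^c, 1 if X^C X^C. (III-1, III-3: equally likely either way, so uninformative.)
Bayes: P(X^C X^c) = 1/2·1/4 / (1/2·1/4 + 1/2·1) = 1/5.

1/5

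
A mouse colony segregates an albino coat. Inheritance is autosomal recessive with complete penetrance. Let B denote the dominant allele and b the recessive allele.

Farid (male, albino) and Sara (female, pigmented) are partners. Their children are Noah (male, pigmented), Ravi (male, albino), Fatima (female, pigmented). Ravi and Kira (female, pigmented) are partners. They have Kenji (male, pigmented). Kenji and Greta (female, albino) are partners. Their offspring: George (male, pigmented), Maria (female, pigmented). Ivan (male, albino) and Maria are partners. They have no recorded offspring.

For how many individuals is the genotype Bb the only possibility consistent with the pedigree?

Obligate heterozygotes: Sara is pigmented so carries B and passed b to Ravi (bb), so Sara is Bb; Noah is pigmented so carries B and received b from Farid (bb), so Noah is Bb; Fatima is pigmented so carries B and received b from Farid (bb), so Fatima is Bb; Kenji is pigmented so carries B and received b from Ravi (bb), so Kenji is Bb; George is pigmented so carries B and received b from Greta (bb), so George is Bb; Maria is pigmented so carries B and received b from Greta (bb), so Maria is Bb.
Every other individual is either homozygous by phenotype or has at least one consistent homozygous assignment, so the count is 6.

6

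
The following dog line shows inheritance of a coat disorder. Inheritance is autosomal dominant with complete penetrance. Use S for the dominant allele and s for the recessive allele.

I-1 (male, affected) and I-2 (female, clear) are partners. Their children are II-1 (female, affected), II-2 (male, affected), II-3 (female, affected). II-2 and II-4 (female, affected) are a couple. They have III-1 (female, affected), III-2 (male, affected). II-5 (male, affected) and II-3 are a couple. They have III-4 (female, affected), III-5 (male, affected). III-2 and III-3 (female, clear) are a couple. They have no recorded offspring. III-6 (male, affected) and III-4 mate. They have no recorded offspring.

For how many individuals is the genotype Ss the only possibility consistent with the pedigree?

3

Obligate heterozygotes: II-1 is affected so carries S and received s from I-2 (ss), so II-1 is Ss; II-2 is affected so carries S and received s from I-2 (ss), so II-2 is Ss; II-3 is affected so carries S and received s from I-2 (ss), so II-3 is Ss.
Every other individual is either homozygous by phenotype or has at least one consistent homozygous assignment, so the count is 3.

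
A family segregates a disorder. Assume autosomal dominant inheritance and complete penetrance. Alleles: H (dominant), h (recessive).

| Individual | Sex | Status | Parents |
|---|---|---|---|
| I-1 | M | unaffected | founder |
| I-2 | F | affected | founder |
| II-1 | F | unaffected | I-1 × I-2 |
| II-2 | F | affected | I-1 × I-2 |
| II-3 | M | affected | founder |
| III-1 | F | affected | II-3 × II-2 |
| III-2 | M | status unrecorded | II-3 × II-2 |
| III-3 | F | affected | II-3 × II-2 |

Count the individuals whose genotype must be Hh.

Obligate heterozygotes: I-2 is affected so carries H and passed h to II-1 (hh), so I-2 is Hh; II-2 is affected so carries H and received h from I-1 (hh), so II-2 is Hh.
Every other individual is either homozygous by phenotype or has at least one consistent homozygous assignment, so the count is 2.

2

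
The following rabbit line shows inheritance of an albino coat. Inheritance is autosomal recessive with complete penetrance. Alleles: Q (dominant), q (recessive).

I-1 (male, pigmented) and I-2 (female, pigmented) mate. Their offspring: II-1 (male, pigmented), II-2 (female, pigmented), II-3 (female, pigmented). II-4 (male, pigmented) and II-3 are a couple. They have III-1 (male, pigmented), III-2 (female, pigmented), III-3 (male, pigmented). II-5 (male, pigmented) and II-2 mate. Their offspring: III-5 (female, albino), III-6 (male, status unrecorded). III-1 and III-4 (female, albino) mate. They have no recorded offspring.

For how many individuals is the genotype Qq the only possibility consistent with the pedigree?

Obligate heterozygotes: II-2 is pigmented so carries Q and passed q to III-5 (qq), so II-2 is Qq; II-5 is pigmented so carries Q and passed q to III-5 (qq), so II-5 is Qq.
Every other individual is either homozygous by phenotype or has at least one consistent homozygous assignment, so the count is 2.

2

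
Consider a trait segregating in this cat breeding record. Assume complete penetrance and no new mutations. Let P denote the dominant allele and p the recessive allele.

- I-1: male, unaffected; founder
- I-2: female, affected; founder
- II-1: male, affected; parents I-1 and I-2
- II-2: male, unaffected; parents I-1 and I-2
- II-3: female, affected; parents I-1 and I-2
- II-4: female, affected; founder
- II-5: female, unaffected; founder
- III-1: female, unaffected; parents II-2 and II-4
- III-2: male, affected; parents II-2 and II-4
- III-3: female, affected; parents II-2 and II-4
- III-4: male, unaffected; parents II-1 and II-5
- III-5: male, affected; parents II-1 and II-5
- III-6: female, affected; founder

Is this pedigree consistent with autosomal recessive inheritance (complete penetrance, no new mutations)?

Yes

A consistent assignment under autosomal recessive exists: I-1 Pp, I-2 pp, II-1 pp, II-2 Pp, II-3 pp, II-4 pp, II-5 Pp, III-1 Pp, III-2 pp, III-3 pp, III-4 Pp, III-5 pp, III-6 pp.
In this assignment every recorded phenotype matches its genotype and every non-founder's genotype is obtainable from its parents' genotypes, so the pedigree is consistent.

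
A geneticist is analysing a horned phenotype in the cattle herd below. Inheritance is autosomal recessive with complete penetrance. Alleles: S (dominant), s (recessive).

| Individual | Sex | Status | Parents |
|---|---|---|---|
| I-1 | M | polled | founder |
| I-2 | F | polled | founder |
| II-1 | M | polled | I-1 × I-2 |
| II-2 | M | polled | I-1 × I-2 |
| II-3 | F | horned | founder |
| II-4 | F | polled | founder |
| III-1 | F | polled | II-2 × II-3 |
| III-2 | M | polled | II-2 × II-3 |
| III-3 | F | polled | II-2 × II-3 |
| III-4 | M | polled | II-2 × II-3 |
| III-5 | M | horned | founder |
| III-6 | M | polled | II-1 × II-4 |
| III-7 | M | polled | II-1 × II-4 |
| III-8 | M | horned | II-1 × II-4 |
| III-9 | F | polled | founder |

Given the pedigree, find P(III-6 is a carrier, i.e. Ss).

II-1 is polled so carries S and passed s to III-8 (ss), so II-1 is Ss.
II-4 is polled so carries S and passed s to III-8 (ss), so II-4 is Ss.
Their cross gives offspring ratios 1/4 SS : 1/2 Ss : 1/4 ss. Conditioning on III-6 being polled, P(Ss) = 1/2 / 3/4 = 2/3.

2/3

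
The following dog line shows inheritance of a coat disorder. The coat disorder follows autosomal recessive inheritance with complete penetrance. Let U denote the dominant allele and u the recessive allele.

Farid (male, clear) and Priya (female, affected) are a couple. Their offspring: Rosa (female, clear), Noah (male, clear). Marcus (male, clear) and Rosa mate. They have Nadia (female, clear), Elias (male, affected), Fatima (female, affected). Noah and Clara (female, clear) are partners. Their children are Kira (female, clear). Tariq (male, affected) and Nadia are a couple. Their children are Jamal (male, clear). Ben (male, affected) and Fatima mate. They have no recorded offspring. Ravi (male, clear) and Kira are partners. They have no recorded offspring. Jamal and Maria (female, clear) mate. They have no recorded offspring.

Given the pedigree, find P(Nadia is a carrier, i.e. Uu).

Marcus is clear so carries U and passed u to Elias (uu), so Marcus is Uu.
Rosa is clear so carries U and received u from Priya (uu), so Rosa is Uu.
Their cross gives offspring ratios 1/4 UU : 1/2 Uu : 1/4 uu. Conditioning on Nadia being clear, P(Uu) = 1/2 / 3/4 = 2/3 before taking Nadia's own offspring into account.
Tariq is affected, so Tariq is uu.
Now use Nadia's offspring. Probability of each recorded status — clear son Jamal: 1/2 if Nadia is Uu, 1 if UU.
Bayes: P(Uu) = 2/3·1/2 / (2/3·1/2 + 1/3·1) = 1/2.

1/2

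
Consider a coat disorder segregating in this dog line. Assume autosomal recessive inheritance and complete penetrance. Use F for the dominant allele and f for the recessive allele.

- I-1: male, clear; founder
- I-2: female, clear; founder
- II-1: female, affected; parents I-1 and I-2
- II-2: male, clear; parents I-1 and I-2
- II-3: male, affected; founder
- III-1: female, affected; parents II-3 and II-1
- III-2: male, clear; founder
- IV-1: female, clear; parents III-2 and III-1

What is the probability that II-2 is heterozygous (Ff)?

2/3

I-1 is clear so carries F and passed f to II-1 (ff), so I-1 is Ff.
I-2 is clear so carries F and passed f to II-1 (ff), so I-2 is Ff.
Their cross gives offspring ratios 1/4 FF : 1/2 Ff : 1/4 ff. Conditioning on II-2 being clear, P(Ff) = 1/2 / 3/4 = 2/3.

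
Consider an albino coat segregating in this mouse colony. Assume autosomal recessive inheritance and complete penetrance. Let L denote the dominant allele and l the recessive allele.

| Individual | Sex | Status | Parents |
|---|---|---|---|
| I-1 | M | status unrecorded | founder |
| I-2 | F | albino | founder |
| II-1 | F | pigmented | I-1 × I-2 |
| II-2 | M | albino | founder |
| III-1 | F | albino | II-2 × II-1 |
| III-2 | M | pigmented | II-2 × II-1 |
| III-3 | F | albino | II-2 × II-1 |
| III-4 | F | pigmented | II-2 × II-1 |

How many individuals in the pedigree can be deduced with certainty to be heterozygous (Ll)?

Obligate heterozygotes: II-1 is pigmented so carries L and received l from I-2 (ll), so II-1 is Ll; III-2 is pigmented so carries L and received l from II-2 (ll), so III-2 is Ll; III-4 is pigmented so carries L and received l from II-2 (ll), so III-4 is Ll.
Every other individual is either homozygous by phenotype or has at least one consistent homozygous assignment, so the count is 3.

3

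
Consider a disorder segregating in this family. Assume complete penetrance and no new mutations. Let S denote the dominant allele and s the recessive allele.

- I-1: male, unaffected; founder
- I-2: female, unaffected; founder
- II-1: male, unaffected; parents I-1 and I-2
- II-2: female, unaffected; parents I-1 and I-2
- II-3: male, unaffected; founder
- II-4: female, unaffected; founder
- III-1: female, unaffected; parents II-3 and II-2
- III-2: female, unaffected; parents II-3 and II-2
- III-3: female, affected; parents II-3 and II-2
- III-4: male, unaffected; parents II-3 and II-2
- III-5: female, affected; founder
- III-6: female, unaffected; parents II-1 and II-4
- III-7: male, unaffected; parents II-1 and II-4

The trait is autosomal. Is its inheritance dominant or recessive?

II-3 and II-2 are both unaffected yet have an affected child III-3. Under dominance, an affected child requires at least one affected parent, so the trait cannot be dominant.

recessive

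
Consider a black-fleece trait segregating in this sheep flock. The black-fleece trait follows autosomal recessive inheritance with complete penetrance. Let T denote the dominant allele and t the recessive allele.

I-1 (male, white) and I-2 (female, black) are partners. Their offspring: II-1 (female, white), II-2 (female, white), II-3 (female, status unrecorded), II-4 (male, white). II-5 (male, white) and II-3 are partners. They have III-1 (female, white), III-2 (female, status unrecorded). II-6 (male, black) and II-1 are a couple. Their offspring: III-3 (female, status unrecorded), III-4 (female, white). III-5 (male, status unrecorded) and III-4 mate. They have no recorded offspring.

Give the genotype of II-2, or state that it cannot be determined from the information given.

Tt

From phenotype alone, II-2 is TT or Tt.
II-2 is white so carries T and received t from I-2 (tt), so II-2 is Tt.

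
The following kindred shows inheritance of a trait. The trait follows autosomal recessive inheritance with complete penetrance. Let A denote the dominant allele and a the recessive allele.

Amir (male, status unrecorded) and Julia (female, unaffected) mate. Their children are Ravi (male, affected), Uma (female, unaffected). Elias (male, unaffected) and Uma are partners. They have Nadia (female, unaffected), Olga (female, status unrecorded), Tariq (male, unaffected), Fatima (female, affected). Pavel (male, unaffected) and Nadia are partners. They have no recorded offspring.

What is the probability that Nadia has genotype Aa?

Elias is unaffected so carries A and passed a to Fatima (aa), so Elias is Aa.
Uma is unaffected so carries A and passed a to Fatima (aa), so Uma is Aa.
Their cross gives offspring ratios 1/4 AA : 1/2 Aa : 1/4 aa. Conditioning on Nadia being unaffected, P(Aa) = 1/2 / 3/4 = 2/3.

2/3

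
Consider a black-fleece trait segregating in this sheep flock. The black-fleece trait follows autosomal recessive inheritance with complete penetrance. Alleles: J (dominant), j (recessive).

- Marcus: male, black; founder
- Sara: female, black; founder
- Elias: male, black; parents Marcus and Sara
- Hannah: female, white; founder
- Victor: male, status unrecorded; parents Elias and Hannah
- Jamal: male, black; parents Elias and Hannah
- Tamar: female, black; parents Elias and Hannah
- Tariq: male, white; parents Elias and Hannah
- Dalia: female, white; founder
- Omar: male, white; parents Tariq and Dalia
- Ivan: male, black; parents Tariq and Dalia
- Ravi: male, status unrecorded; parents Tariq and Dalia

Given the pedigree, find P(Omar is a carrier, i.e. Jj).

2/3

Tariq is white so carries J and received j from Elias (jj), so Tariq is Jj.
Dalia is white so carries J and passed j to Ivan (jj), so Dalia is Jj.
Their cross gives offspring ratios 1/4 JJ : 1/2 Jj : 1/4 jj. Conditioning on Omar being white, P(Jj) = 1/2 / 3/4 = 2/3.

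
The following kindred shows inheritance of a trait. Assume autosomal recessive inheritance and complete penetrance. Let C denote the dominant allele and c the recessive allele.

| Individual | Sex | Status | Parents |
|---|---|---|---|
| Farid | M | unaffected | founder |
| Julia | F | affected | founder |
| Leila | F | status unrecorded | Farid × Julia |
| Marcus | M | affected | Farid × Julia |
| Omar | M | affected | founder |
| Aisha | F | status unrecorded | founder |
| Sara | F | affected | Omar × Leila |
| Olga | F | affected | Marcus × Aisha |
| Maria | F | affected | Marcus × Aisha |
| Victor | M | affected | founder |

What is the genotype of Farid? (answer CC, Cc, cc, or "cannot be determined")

Cc

From phenotype alone, Farid is CC or Cc.
Farid is unaffected so carries C and passed c to Marcus (cc), so Farid is Cc.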